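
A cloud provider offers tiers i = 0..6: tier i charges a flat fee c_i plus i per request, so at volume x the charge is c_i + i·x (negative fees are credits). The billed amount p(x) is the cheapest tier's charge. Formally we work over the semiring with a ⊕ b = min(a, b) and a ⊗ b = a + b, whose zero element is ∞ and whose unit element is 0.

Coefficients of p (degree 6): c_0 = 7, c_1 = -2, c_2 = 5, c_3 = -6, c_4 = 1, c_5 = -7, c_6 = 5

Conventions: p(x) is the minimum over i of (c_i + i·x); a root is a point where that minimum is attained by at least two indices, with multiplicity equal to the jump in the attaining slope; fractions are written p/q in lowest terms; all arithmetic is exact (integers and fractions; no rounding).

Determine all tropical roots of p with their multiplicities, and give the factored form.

hull edge (i=0, c=7) to (i=1, c=-2): slope -9, span 1
hull edge (i=1, c=-2) to (i=3, c=-6): slope -2, span 2
hull edge (i=3, c=-6) to (i=5, c=-7): slope -1/2, span 2
hull edge (i=5, c=-7) to (i=6, c=5): slope 12, span 1
Factored form: p(x) = 5 ⊗ (x ⊕ (-12)) ⊗ (x ⊕ 1/2) ⊗ (x ⊕ 1/2) ⊗ (x ⊕ 2) ⊗ (x ⊕ 2) ⊗ (x ⊕ 9)
Answer: roots = -12 (mult 1), 1/2 (mult 2), 2 (mult 2), 9 (mult 1)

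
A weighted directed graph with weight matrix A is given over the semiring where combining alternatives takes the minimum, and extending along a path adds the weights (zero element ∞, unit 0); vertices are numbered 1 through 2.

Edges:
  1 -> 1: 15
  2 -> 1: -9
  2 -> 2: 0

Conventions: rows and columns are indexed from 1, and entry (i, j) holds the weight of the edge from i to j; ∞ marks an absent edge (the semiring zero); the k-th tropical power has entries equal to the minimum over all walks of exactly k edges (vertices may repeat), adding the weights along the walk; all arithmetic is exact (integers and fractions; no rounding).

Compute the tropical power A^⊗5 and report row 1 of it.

A^⊗2:
  [30, ∞]
  [-9, 0]
A^⊗3:
  [45, ∞]
  [-9, 0]
A^⊗4:
  [60, ∞]
  [-9, 0]
A^⊗5:
  [75, ∞]
  [-9, 0]
Answer: row 1 of A^⊗5 = [75, ∞]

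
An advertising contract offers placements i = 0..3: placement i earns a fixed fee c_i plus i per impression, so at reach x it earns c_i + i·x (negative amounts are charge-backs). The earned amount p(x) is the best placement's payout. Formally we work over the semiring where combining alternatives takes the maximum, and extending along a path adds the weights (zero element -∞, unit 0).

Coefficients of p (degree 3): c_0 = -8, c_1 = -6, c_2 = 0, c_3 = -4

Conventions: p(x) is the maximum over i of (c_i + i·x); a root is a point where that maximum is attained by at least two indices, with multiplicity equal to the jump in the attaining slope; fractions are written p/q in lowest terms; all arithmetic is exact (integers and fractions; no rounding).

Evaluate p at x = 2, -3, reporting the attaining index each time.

p(2) = max(-8+0·2=-8, -6+1·2=-4, 0+2·2=4, -4+3·2=2) = 4 (attained by i=2)
p(-3) = max(-8+0·(-3)=-8, -6+1·(-3)=-9, 0+2·(-3)=-6, -4+3·(-3)=-13) = -6 (attained by i=2)
Answer: p(2) = 4; p(-3) = -6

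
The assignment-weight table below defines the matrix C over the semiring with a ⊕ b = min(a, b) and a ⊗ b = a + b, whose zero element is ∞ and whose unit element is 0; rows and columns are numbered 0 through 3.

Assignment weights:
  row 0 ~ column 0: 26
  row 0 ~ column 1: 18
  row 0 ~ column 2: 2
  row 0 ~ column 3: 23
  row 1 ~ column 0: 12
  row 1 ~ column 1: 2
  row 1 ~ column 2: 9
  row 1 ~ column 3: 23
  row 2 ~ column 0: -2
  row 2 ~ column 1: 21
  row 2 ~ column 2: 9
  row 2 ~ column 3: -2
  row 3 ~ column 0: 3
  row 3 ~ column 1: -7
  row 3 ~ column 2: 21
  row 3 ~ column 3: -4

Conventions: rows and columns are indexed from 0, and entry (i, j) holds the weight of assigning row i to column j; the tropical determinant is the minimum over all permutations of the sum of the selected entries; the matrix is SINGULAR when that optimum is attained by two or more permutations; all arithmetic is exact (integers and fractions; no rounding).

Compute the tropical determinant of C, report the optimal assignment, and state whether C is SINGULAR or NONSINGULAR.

σ = (0, 1, 2, 3): 26 + 2 + 9 + (-4) = 33
σ = (0, 1, 3, 2): 26 + 2 + (-2) + 21 = 47
σ = (0, 2, 1, 3): 26 + 9 + 21 + (-4) = 52
σ = (0, 2, 3, 1): 26 + 9 + (-2) + (-7) = 26
σ = (0, 3, 1, 2): 26 + 23 + 21 + 21 = 91
σ = (0, 3, 2, 1): 26 + 23 + 9 + (-7) = 51
σ = (1, 0, 2, 3): 18 + 12 + 9 + (-4) = 35
σ = (1, 0, 3, 2): 18 + 12 + (-2) + 21 = 49
σ = (1, 2, 0, 3): 18 + 9 + (-2) + (-4) = 21
σ = (1, 2, 3, 0): 18 + 9 + (-2) + 3 = 28
σ = (1, 3, 0, 2): 18 + 23 + (-2) + 21 = 60
σ = (1, 3, 2, 0): 18 + 23 + 9 + 3 = 53
σ = (2, 0, 1, 3): 2 + 12 + 21 + (-4) = 31
σ = (2, 0, 3, 1): 2 + 12 + (-2) + (-7) = 5
σ = (2, 1, 0, 3): 2 + 2 + (-2) + (-4) = -2
σ = (2, 1, 3, 0): 2 + 2 + (-2) + 3 = 5
σ = (2, 3, 0, 1): 2 + 23 + (-2) + (-7) = 16
σ = (2, 3, 1, 0): 2 + 23 + 21 + 3 = 49
σ = (3, 0, 1, 2): 23 + 12 + 21 + 21 = 77
σ = (3, 0, 2, 1): 23 + 12 + 9 + (-7) = 37
σ = (3, 1, 0, 2): 23 + 2 + (-2) + 21 = 44
σ = (3, 1, 2, 0): 23 + 2 + 9 + 3 = 37
σ = (3, 2, 0, 1): 23 + 9 + (-2) + (-7) = 23
σ = (3, 2, 1, 0): 23 + 9 + 21 + 3 = 56
Optimal value attained by: σ = (2, 1, 0, 3).
Answer: det⊕(C) = -2; verdict: NONSINGULAR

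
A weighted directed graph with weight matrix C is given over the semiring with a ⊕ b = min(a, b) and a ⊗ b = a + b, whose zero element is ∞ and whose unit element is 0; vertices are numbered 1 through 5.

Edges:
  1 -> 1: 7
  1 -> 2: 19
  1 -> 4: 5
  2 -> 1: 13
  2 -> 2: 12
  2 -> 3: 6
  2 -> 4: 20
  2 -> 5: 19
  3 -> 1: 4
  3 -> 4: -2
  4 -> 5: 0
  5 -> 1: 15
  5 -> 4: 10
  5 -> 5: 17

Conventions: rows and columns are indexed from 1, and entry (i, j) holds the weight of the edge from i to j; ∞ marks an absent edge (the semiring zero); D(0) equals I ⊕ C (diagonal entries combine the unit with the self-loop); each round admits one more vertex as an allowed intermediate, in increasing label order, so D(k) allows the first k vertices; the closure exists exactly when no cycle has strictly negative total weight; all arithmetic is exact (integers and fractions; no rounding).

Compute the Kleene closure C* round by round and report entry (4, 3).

D(0):
  [0, 19, ∞, 5, ∞]
  [13, 0, 6, 20, 19]
  [4, ∞, 0, -2, ∞]
  [∞, ∞, ∞, 0, 0]
  [15, ∞, ∞, 10, 0]
D(1):
  [0, 19, ∞, 5, ∞]
  [13, 0, 6, 18, 19]
  [4, 23, 0, -2, ∞]
  [∞, ∞, ∞, 0, 0]
  [15, 34, ∞, 10, 0]
D(2):
  [0, 19, 25, 5, 38]
  [13, 0, 6, 18, 19]
  [4, 23, 0, -2, 42]
  [∞, ∞, ∞, 0, 0]
  [15, 34, 40, 10, 0]
D(3):
  [0, 19, 25, 5, 38]
  [10, 0, 6, 4, 19]
  [4, 23, 0, -2, 42]
  [∞, ∞, ∞, 0, 0]
  [15, 34, 40, 10, 0]
D(4):
  [0, 19, 25, 5, 5]
  [10, 0, 6, 4, 4]
  [4, 23, 0, -2, -2]
  [∞, ∞, ∞, 0, 0]
  [15, 34, 40, 10, 0]
D(5):
  [0, 19, 25, 5, 5]
  [10, 0, 6, 4, 4]
  [4, 23, 0, -2, -2]
  [15, 34, 40, 0, 0]
  [15, 34, 40, 10, 0]
Answer: C*[4][3] = 40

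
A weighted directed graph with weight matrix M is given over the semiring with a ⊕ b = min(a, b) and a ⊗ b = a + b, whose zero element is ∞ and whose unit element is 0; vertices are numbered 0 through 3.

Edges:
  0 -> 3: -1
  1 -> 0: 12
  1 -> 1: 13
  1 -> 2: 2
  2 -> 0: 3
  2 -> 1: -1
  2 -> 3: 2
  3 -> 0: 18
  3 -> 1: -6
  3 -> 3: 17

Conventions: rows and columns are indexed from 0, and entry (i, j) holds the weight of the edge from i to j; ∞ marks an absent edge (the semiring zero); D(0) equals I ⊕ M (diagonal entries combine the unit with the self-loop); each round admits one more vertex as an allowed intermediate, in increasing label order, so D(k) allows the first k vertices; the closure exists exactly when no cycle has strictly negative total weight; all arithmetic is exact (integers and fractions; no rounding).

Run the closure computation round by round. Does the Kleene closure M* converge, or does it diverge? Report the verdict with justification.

D(0):
  [0, ∞, ∞, -1]
  [12, 0, 2, ∞]
  [3, -1, 0, 2]
  [18, -6, ∞, 0]
D(1):
  [0, ∞, ∞, -1]
  [12, 0, 2, 11]
  [3, -1, 0, 2]
  [18, -6, ∞, 0]
D(2):
  [0, ∞, ∞, -1]
  [12, 0, 2, 11]
  [3, -1, 0, 2]
  [6, -6, -4, 0]
Detection: at round 3, diagonal entry (3, 3) turns strictly negative.
Key observation: the cycle 3->1->2->0->3 has total weight (-6) + 2 + 3 + (-1), which is strictly negative.
Answer: DIVERGES — negative cycle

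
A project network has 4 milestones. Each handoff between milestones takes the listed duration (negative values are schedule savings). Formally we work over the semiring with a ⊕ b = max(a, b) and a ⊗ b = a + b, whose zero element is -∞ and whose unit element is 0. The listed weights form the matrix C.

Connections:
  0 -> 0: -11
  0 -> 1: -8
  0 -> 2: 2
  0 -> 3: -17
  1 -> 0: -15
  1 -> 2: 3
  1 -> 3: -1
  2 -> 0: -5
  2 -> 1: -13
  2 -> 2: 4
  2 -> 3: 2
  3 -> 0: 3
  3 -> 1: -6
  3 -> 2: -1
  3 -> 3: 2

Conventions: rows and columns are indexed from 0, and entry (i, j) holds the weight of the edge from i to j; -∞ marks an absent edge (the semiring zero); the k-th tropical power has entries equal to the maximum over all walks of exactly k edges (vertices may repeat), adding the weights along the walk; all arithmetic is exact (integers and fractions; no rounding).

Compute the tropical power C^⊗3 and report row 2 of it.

C^⊗2:
  [-3, -11, 6, 4]
  [2, -7, 7, 5]
  [5, -4, 8, 6]
  [5, -4, 5, 4]
C^⊗3:
  [7, -2, 10, 8]
  [8, -1, 11, 9]
  [9, 0, 12, 10]
  [7, -2, 9, 7]
Answer: row 2 of C^⊗3 = [9, 0, 12, 10]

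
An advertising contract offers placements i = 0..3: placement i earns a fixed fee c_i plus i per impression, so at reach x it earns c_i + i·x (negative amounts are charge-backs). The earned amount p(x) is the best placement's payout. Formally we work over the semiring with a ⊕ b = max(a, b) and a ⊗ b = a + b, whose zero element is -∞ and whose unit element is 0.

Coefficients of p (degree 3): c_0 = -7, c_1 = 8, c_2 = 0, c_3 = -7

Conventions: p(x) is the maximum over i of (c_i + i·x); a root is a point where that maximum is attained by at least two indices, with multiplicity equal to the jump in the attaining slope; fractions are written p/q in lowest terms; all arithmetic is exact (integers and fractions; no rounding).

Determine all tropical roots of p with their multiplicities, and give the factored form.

hull edge (i=0, c=-7) to (i=1, c=8): slope 15, span 1
hull edge (i=1, c=8) to (i=3, c=-7): slope -15/2, span 2
Factored form: p(x) = -7 ⊗ (x ⊕ (-15)) ⊗ (x ⊕ 15/2) ⊗ (x ⊕ 15/2)
Answer: roots = -15 (mult 1), 15/2 (mult 2)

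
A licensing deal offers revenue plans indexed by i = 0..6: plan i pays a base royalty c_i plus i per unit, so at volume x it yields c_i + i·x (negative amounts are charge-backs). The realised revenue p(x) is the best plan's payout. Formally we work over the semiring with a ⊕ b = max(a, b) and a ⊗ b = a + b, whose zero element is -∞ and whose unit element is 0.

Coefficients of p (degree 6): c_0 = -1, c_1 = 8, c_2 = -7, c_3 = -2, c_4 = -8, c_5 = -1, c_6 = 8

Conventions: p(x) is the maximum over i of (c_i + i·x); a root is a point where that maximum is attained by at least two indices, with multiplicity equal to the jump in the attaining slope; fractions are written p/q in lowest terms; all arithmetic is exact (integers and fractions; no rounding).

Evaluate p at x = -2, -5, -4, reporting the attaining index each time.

p(-2) = max(-1+0·(-2)=-1, 8+1·(-2)=6, -7+2·(-2)=-11, -2+3·(-2)=-8, -8+4·(-2)=-16, -1+5·(-2)=-11, 8+6·(-2)=-4) = 6 (attained by i=1)
p(-5) = max(-1+0·(-5)=-1, 8+1·(-5)=3, -7+2·(-5)=-17, -2+3·(-5)=-17, -8+4·(-5)=-28, -1+5·(-5)=-26, 8+6·(-5)=-22) = 3 (attained by i=1)
p(-4) = max(-1+0·(-4)=-1, 8+1·(-4)=4, -7+2·(-4)=-15, -2+3·(-4)=-14, -8+4·(-4)=-24, -1+5·(-4)=-21, 8+6·(-4)=-16) = 4 (attained by i=1)
Answer: p(-2) = 6; p(-5) = 3; p(-4) = 4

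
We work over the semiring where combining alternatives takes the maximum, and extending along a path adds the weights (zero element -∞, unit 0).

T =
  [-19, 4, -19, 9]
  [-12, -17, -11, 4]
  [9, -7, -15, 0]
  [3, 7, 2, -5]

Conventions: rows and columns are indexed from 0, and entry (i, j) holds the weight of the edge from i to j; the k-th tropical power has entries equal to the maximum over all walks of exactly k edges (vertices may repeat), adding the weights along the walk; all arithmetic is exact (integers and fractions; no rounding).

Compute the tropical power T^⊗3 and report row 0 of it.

T^⊗2:
  [12, 16, 11, 8]
  [7, 11, 6, -1]
  [3, 13, 2, 18]
  [11, 7, -3, 12]
T^⊗3:
  [20, 16, 10, 21]
  [15, 11, 1, 16]
  [21, 25, 20, 17]
  [15, 19, 14, 20]
Answer: row 0 of T^⊗3 = [20, 16, 10, 21]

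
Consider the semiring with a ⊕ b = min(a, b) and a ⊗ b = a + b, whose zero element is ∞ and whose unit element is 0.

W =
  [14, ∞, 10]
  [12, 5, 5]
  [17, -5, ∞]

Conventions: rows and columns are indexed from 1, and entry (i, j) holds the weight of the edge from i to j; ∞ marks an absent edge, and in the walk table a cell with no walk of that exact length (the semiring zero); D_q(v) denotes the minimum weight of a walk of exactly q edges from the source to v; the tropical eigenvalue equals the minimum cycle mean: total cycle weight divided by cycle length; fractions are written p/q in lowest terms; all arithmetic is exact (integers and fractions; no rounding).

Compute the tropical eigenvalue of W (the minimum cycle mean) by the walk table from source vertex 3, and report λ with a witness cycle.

q=0: [∞, ∞, 0]
q=1: [17, -5, ∞]
q=2: [7, 0, 0]
q=3: [12, -5, 5]
Optimal cycle mean attained by: cycle 2->3->2, total 5 + (-5), length 2.
Answer: λ = 0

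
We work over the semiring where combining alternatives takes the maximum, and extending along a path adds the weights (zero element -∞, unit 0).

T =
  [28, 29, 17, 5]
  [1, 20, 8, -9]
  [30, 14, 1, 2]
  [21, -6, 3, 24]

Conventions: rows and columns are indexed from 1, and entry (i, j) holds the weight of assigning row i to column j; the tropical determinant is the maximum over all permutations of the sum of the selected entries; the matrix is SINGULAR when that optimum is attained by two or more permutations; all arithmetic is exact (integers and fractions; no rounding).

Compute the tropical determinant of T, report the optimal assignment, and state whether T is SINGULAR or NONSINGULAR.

σ = (1, 2, 3, 4): 28 + 20 + 1 + 24 = 73
σ = (1, 2, 4, 3): 28 + 20 + 2 + 3 = 53
σ = (1, 3, 2, 4): 28 + 8 + 14 + 24 = 74
σ = (1, 3, 4, 2): 28 + 8 + 2 + (-6) = 32
σ = (1, 4, 2, 3): 28 + (-9) + 14 + 3 = 36
σ = (1, 4, 3, 2): 28 + (-9) + 1 + (-6) = 14
σ = (2, 1, 3, 4): 29 + 1 + 1 + 24 = 55
σ = (2, 1, 4, 3): 29 + 1 + 2 + 3 = 35
σ = (2, 3, 1, 4): 29 + 8 + 30 + 24 = 91
σ = (2, 3, 4, 1): 29 + 8 + 2 + 21 = 60
σ = (2, 4, 1, 3): 29 + (-9) + 30 + 3 = 53
σ = (2, 4, 3, 1): 29 + (-9) + 1 + 21 = 42
σ = (3, 1, 2, 4): 17 + 1 + 14 + 24 = 56
σ = (3, 1, 4, 2): 17 + 1 + 2 + (-6) = 14
σ = (3, 2, 1, 4): 17 + 20 + 30 + 24 = 91
σ = (3, 2, 4, 1): 17 + 20 + 2 + 21 = 60
σ = (3, 4, 1, 2): 17 + (-9) + 30 + (-6) = 32
σ = (3, 4, 2, 1): 17 + (-9) + 14 + 21 = 43
σ = (4, 1, 2, 3): 5 + 1 + 14 + 3 = 23
σ = (4, 1, 3, 2): 5 + 1 + 1 + (-6) = 1
σ = (4, 2, 1, 3): 5 + 20 + 30 + 3 = 58
σ = (4, 2, 3, 1): 5 + 20 + 1 + 21 = 47
σ = (4, 3, 1, 2): 5 + 8 + 30 + (-6) = 37
σ = (4, 3, 2, 1): 5 + 8 + 14 + 21 = 48
Optimal value attained by: σ = (2, 3, 1, 4).
Answer: det⊕(T) = 91; verdict: SINGULAR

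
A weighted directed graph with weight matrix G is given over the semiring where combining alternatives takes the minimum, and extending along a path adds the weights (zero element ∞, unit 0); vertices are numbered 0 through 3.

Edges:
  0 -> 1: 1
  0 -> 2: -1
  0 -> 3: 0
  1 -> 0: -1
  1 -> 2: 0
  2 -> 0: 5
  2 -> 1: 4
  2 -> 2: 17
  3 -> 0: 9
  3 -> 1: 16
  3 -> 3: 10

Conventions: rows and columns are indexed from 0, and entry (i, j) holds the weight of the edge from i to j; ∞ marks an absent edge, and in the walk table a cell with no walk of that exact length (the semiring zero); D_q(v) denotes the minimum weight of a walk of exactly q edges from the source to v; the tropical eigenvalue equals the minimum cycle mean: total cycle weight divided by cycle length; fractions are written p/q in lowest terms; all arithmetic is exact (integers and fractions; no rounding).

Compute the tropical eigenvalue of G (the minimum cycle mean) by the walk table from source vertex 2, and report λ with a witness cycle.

q=0: [∞, ∞, 0, ∞]
q=1: [5, 4, 17, ∞]
q=2: [3, 6, 4, 5]
q=3: [5, 4, 2, 3]
q=4: [3, 6, 4, 5]
Optimal cycle mean attained by: cycle 0->1->0, total 1 + (-1), length 2.
Answer: λ = 0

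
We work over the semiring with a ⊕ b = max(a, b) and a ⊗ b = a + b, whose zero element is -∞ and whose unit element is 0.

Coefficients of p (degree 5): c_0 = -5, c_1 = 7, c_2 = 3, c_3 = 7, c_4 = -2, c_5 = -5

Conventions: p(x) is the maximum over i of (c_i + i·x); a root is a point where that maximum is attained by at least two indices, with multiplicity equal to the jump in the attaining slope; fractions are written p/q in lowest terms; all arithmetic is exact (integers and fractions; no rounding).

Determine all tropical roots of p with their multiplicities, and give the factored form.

hull edge (i=0, c=-5) to (i=1, c=7): slope 12, span 1
hull edge (i=1, c=7) to (i=3, c=7): slope 0, span 2
hull edge (i=3, c=7) to (i=5, c=-5): slope -6, span 2
Factored form: p(x) = -5 ⊗ (x ⊕ (-12)) ⊗ (x ⊕ 0) ⊗ (x ⊕ 0) ⊗ (x ⊕ 6) ⊗ (x ⊕ 6)
Answer: roots = -12 (mult 1), 0 (mult 2), 6 (mult 2)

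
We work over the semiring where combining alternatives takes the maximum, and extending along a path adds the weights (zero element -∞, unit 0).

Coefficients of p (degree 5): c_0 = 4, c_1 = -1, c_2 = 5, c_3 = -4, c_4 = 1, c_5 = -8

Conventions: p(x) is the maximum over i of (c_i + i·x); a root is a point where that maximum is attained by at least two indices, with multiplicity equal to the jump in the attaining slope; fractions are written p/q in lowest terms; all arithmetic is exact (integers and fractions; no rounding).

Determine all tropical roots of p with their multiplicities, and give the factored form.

hull edge (i=0, c=4) to (i=2, c=5): slope 1/2, span 2
hull edge (i=2, c=5) to (i=4, c=1): slope -2, span 2
hull edge (i=4, c=1) to (i=5, c=-8): slope -9, span 1
Factored form: p(x) = -8 ⊗ (x ⊕ (-1/2)) ⊗ (x ⊕ (-1/2)) ⊗ (x ⊕ 2) ⊗ (x ⊕ 2) ⊗ (x ⊕ 9)
Answer: roots = -1/2 (mult 2), 2 (mult 2), 9 (mult 1)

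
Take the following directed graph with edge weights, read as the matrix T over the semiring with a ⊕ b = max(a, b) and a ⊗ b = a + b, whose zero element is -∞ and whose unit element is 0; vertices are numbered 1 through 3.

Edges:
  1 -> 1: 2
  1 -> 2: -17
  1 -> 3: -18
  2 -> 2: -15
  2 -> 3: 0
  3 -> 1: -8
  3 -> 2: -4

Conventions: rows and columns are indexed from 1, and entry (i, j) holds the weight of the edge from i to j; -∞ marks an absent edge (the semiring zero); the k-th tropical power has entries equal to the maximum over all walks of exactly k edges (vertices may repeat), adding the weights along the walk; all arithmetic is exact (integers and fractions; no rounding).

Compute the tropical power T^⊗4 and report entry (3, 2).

T^⊗2:
  [4, -15, -16]
  [-8, -4, -15]
  [-6, -19, -4]
T^⊗3:
  [6, -13, -14]
  [-6, -19, -4]
  [-4, -8, -19]
T^⊗4:
  [8, -11, -12]
  [-4, -8, -19]
  [-2, -21, -8]
Key observation: the optimum is the walk 3->1->1->1->2, with weight (-8) + 2 + 2 + (-17) = -21.
Optimal value attained by: walk 3->1->1->1->2.
Answer: (T^⊗4)[3][2] = -21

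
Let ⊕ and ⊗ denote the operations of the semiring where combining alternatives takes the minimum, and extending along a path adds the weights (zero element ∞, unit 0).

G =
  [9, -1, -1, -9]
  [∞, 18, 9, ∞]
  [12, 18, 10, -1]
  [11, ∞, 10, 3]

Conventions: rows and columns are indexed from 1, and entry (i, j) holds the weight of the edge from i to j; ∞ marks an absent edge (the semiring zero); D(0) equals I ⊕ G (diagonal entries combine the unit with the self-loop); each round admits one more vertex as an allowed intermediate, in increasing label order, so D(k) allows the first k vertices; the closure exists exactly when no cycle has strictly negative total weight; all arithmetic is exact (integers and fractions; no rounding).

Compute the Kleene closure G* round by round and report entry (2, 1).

D(0):
  [0, -1, -1, -9]
  [∞, 0, 9, ∞]
  [12, 18, 0, -1]
  [11, ∞, 10, 0]
D(1):
  [0, -1, -1, -9]
  [∞, 0, 9, ∞]
  [12, 11, 0, -1]
  [11, 10, 10, 0]
D(2):
  [0, -1, -1, -9]
  [∞, 0, 9, ∞]
  [12, 11, 0, -1]
  [11, 10, 10, 0]
D(3):
  [0, -1, -1, -9]
  [21, 0, 9, 8]
  [12, 11, 0, -1]
  [11, 10, 10, 0]
D(4):
  [0, -1, -1, -9]
  [19, 0, 9, 8]
  [10, 9, 0, -1]
  [11, 10, 10, 0]
Answer: G*[2][1] = 19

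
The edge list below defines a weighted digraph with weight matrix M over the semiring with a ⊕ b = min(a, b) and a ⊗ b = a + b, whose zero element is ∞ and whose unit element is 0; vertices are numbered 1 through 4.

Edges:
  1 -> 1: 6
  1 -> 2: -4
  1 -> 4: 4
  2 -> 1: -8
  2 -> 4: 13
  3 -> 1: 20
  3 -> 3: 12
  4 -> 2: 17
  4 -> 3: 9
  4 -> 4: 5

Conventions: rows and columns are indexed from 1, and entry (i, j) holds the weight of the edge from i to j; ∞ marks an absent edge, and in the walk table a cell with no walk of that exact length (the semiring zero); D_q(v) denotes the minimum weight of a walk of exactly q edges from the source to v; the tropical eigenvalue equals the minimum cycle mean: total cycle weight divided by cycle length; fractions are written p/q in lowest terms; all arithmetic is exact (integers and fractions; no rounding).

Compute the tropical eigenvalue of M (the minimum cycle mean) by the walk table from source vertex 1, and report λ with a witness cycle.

q=0: [0, ∞, ∞, ∞]
q=1: [6, -4, ∞, 4]
q=2: [-12, 2, 13, 9]
q=3: [-6, -16, 18, -8]
q=4: [-24, -10, 1, -3]
Optimal cycle mean attained by: cycle 1->2->1, total (-4) + (-8), length 2.
Answer: λ = -6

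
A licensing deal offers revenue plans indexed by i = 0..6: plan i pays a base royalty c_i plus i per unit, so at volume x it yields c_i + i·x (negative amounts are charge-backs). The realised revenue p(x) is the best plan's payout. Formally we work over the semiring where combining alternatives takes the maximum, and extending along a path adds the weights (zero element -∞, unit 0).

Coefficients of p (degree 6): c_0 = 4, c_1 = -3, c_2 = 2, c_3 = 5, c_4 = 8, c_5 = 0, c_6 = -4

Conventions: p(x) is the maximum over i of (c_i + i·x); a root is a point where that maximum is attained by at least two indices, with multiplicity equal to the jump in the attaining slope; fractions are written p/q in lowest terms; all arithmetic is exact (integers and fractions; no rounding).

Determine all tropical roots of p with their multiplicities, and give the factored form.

hull edge (i=0, c=4) to (i=4, c=8): slope 1, span 4
hull edge (i=4, c=8) to (i=6, c=-4): slope -6, span 2
Factored form: p(x) = -4 ⊗ (x ⊕ (-1)) ⊗ (x ⊕ (-1)) ⊗ (x ⊕ (-1)) ⊗ (x ⊕ (-1)) ⊗ (x ⊕ 6) ⊗ (x ⊕ 6)
Answer: roots = -1 (mult 4), 6 (mult 2)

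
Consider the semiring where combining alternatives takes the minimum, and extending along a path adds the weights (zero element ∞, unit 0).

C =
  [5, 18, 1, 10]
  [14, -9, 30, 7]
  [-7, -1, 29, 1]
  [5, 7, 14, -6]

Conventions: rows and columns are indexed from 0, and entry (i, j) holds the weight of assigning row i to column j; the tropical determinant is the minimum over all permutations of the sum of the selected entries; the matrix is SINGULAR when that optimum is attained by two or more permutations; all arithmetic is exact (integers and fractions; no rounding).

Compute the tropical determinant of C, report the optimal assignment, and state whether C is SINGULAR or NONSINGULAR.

σ = (0, 1, 2, 3): 5 + (-9) + 29 + (-6) = 19
σ = (0, 1, 3, 2): 5 + (-9) + 1 + 14 = 11
σ = (0, 2, 1, 3): 5 + 30 + (-1) + (-6) = 28
σ = (0, 2, 3, 1): 5 + 30 + 1 + 7 = 43
σ = (0, 3, 1, 2): 5 + 7 + (-1) + 14 = 25
σ = (0, 3, 2, 1): 5 + 7 + 29 + 7 = 48
σ = (1, 0, 2, 3): 18 + 14 + 29 + (-6) = 55
σ = (1, 0, 3, 2): 18 + 14 + 1 + 14 = 47
σ = (1, 2, 0, 3): 18 + 30 + (-7) + (-6) = 35
σ = (1, 2, 3, 0): 18 + 30 + 1 + 5 = 54
σ = (1, 3, 0, 2): 18 + 7 + (-7) + 14 = 32
σ = (1, 3, 2, 0): 18 + 7 + 29 + 5 = 59
σ = (2, 0, 1, 3): 1 + 14 + (-1) + (-6) = 8
σ = (2, 0, 3, 1): 1 + 14 + 1 + 7 = 23
σ = (2, 1, 0, 3): 1 + (-9) + (-7) + (-6) = -21
σ = (2, 1, 3, 0): 1 + (-9) + 1 + 5 = -2
σ = (2, 3, 0, 1): 1 + 7 + (-7) + 7 = 8
σ = (2, 3, 1, 0): 1 + 7 + (-1) + 5 = 12
σ = (3, 0, 1, 2): 10 + 14 + (-1) + 14 = 37
σ = (3, 0, 2, 1): 10 + 14 + 29 + 7 = 60
σ = (3, 1, 0, 2): 10 + (-9) + (-7) + 14 = 8
σ = (3, 1, 2, 0): 10 + (-9) + 29 + 5 = 35
σ = (3, 2, 0, 1): 10 + 30 + (-7) + 7 = 40
σ = (3, 2, 1, 0): 10 + 30 + (-1) + 5 = 44
Optimal value attained by: σ = (2, 1, 0, 3).
Answer: det⊕(C) = -21; verdict: NONSINGULAR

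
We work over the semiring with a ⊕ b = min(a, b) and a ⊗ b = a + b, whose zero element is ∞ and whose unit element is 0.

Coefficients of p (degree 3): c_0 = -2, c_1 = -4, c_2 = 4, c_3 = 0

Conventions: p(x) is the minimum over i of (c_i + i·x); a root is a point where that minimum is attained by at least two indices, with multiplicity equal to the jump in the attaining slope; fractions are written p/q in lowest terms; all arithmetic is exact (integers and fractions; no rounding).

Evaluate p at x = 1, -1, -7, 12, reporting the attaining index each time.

p(1) = min(-2+0·1=-2, -4+1·1=-3, 4+2·1=6, 0+3·1=3) = -3 (attained by i=1)
p(-1) = min(-2+0·(-1)=-2, -4+1·(-1)=-5, 4+2·(-1)=2, 0+3·(-1)=-3) = -5 (attained by i=1)
p(-7) = min(-2+0·(-7)=-2, -4+1·(-7)=-11, 4+2·(-7)=-10, 0+3·(-7)=-21) = -21 (attained by i=3)
p(12) = min(-2+0·12=-2, -4+1·12=8, 4+2·12=28, 0+3·12=36) = -2 (attained by i=0)
Answer: p(1) = -3; p(-1) = -5; p(-7) = -21; p(12) = -2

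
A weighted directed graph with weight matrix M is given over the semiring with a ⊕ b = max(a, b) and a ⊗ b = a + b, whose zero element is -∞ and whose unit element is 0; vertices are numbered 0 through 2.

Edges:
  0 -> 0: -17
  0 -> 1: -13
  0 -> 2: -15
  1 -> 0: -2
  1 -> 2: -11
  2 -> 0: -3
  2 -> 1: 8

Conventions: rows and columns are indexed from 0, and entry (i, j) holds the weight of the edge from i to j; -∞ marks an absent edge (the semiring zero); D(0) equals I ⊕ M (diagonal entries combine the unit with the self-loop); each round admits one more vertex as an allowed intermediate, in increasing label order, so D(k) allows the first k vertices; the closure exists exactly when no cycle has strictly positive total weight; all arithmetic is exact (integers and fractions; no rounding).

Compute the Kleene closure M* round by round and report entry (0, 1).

D(0):
  [0, -13, -15]
  [-2, 0, -11]
  [-3, 8, 0]
D(1):
  [0, -13, -15]
  [-2, 0, -11]
  [-3, 8, 0]
D(2):
  [0, -13, -15]
  [-2, 0, -11]
  [6, 8, 0]
D(3):
  [0, -7, -15]
  [-2, 0, -11]
  [6, 8, 0]
Answer: M*[0][1] = -7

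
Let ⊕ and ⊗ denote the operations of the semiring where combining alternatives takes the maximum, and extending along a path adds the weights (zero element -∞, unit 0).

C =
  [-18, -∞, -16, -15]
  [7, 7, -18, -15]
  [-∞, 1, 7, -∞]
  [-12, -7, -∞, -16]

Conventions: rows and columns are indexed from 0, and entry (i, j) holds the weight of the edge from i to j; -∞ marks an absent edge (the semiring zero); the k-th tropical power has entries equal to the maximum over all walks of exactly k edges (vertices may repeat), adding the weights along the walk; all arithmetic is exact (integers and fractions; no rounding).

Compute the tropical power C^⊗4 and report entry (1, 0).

C^⊗2:
  [-27, -15, -9, -31]
  [14, 14, -9, -8]
  [8, 8, 14, -14]
  [0, 0, -25, -22]
C^⊗3:
  [-8, -8, -2, -30]
  [21, 21, -2, -1]
  [15, 15, 21, -7]
  [7, 7, -16, -15]
C^⊗4:
  [-1, -1, 5, -23]
  [28, 28, 5, 6]
  [22, 22, 28, 0]
  [14, 14, -9, -8]
Key observation: the optimum is the walk 1->1->1->1->0, with weight 7 + 7 + 7 + 7 = 28.
Optimal value attained by: walk 1->1->1->1->0.
Answer: (C^⊗4)[1][0] = 28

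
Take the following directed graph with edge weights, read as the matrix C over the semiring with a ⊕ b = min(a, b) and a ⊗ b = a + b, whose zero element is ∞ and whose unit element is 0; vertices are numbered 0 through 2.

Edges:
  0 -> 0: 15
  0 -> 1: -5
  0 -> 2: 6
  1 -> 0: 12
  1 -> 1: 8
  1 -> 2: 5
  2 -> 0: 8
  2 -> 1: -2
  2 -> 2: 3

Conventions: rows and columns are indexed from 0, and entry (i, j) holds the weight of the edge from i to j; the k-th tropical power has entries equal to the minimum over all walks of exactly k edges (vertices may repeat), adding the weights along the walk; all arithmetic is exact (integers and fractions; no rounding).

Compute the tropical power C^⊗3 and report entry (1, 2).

C^⊗2:
  [7, 3, 0]
  [13, 3, 8]
  [10, 1, 3]
C^⊗3:
  [8, -2, 3]
  [15, 6, 8]
  [11, 1, 6]
Key observation: the optimum is the walk 1->2->1->2, with weight 5 + (-2) + 5 = 8.
Optimal value attained by: walk 1->2->1->2.
Answer: (C^⊗3)[1][2] = 8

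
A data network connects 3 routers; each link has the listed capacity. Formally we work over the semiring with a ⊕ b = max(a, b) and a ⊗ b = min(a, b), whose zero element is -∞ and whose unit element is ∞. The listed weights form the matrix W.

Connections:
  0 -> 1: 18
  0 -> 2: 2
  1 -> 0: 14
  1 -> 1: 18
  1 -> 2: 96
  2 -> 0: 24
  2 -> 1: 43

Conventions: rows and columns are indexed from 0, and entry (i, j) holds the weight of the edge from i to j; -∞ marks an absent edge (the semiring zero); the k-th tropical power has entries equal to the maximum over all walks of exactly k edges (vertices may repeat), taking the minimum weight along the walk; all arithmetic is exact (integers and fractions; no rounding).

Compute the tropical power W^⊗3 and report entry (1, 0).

W^⊗2:
  [14, 18, 18]
  [24, 43, 18]
  [14, 18, 43]
W^⊗3:
  [18, 18, 18]
  [18, 18, 43]
  [24, 43, 18]
Key observation: the optimum is the walk 1->1->2->0, with weight 18 min 96 min 24 = 18.
Optimal value attained by: walk 1->1->2->0.
Answer: (W^⊗3)[1][0] = 18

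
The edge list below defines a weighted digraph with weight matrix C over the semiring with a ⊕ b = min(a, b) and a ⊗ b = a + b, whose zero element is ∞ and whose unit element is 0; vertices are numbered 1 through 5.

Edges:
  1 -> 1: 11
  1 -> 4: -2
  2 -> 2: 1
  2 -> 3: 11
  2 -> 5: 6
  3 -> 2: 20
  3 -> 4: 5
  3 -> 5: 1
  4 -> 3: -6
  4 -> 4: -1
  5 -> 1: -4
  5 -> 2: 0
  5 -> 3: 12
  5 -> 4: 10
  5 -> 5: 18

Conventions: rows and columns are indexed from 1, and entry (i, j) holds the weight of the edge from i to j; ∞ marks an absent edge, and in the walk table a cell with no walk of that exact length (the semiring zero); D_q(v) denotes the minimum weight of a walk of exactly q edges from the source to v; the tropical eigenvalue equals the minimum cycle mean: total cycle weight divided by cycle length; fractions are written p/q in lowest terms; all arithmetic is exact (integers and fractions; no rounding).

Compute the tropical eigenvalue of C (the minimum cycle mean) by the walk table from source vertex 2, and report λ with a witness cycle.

q=0: [∞, 0, ∞, ∞, ∞]
q=1: [∞, 1, 11, ∞, 6]
q=2: [2, 2, 12, 16, 7]
q=3: [3, 3, 10, 0, 8]
q=4: [4, 4, -6, -1, 9]
q=5: [5, 5, -7, -2, -5]
Optimal cycle mean attained by: cycle 1->4->3->5->1, total (-2) + (-6) + 1 + (-4), length 4.
Answer: λ = -11/4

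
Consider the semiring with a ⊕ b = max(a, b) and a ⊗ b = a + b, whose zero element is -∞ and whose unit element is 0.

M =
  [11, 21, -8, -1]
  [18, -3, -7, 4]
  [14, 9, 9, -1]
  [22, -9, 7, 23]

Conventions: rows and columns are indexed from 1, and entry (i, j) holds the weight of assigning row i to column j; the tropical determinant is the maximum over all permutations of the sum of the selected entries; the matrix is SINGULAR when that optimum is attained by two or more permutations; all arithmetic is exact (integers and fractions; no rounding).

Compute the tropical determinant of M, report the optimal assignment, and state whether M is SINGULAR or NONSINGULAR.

σ = (1, 2, 3, 4): 11 + (-3) + 9 + 23 = 40
σ = (1, 2, 4, 3): 11 + (-3) + (-1) + 7 = 14
σ = (1, 3, 2, 4): 11 + (-7) + 9 + 23 = 36
σ = (1, 3, 4, 2): 11 + (-7) + (-1) + (-9) = -6
σ = (1, 4, 2, 3): 11 + 4 + 9 + 7 = 31
σ = (1, 4, 3, 2): 11 + 4 + 9 + (-9) = 15
σ = (2, 1, 3, 4): 21 + 18 + 9 + 23 = 71
σ = (2, 1, 4, 3): 21 + 18 + (-1) + 7 = 45
σ = (2, 3, 1, 4): 21 + (-7) + 14 + 23 = 51
σ = (2, 3, 4, 1): 21 + (-7) + (-1) + 22 = 35
σ = (2, 4, 1, 3): 21 + 4 + 14 + 7 = 46
σ = (2, 4, 3, 1): 21 + 4 + 9 + 22 = 56
σ = (3, 1, 2, 4): (-8) + 18 + 9 + 23 = 42
σ = (3, 1, 4, 2): (-8) + 18 + (-1) + (-9) = 0
σ = (3, 2, 1, 4): (-8) + (-3) + 14 + 23 = 26
σ = (3, 2, 4, 1): (-8) + (-3) + (-1) + 22 = 10
σ = (3, 4, 1, 2): (-8) + 4 + 14 + (-9) = 1
σ = (3, 4, 2, 1): (-8) + 4 + 9 + 22 = 27
σ = (4, 1, 2, 3): (-1) + 18 + 9 + 7 = 33
σ = (4, 1, 3, 2): (-1) + 18 + 9 + (-9) = 17
σ = (4, 2, 1, 3): (-1) + (-3) + 14 + 7 = 17
σ = (4, 2, 3, 1): (-1) + (-3) + 9 + 22 = 27
σ = (4, 3, 1, 2): (-1) + (-7) + 14 + (-9) = -3
σ = (4, 3, 2, 1): (-1) + (-7) + 9 + 22 = 23
Optimal value attained by: σ = (2, 1, 3, 4).
Answer: det⊕(M) = 71; verdict: NONSINGULAR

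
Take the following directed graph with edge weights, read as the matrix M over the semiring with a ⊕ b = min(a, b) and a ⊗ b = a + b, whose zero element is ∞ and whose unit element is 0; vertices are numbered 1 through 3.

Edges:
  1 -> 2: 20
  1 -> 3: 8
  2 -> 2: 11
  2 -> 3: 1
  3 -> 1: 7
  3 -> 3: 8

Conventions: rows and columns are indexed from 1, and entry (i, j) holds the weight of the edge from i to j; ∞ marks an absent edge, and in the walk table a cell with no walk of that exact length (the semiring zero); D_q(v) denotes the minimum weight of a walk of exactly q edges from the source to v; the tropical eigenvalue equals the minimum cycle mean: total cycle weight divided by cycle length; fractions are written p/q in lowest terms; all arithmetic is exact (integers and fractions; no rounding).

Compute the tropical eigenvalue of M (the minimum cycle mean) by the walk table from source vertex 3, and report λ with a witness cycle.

q=0: [∞, ∞, 0]
q=1: [7, ∞, 8]
q=2: [15, 27, 15]
q=3: [22, 35, 23]
Optimal cycle mean attained by: cycle 1->3->1, total 8 + 7, length 2.
Answer: λ = 15/2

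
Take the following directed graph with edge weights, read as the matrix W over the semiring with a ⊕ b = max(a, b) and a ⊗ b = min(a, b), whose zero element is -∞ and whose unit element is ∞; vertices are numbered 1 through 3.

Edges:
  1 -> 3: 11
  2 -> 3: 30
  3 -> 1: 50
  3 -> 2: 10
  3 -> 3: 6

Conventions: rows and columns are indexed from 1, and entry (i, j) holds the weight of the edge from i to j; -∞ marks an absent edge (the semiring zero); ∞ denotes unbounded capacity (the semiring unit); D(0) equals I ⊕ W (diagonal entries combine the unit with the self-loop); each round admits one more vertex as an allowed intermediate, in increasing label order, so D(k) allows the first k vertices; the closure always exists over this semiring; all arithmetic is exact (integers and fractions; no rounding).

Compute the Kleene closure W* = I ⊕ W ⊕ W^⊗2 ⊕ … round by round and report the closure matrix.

D(0):
  [∞, -∞, 11]
  [-∞, ∞, 30]
  [50, 10, ∞]
D(1):
  [∞, -∞, 11]
  [-∞, ∞, 30]
  [50, 10, ∞]
D(2):
  [∞, -∞, 11]
  [-∞, ∞, 30]
  [50, 10, ∞]
D(3):
  [∞, 10, 11]
  [30, ∞, 30]
  [50, 10, ∞]
Answer: W* = [[∞, 10, 11], [30, ∞, 30], [50, 10, ∞]]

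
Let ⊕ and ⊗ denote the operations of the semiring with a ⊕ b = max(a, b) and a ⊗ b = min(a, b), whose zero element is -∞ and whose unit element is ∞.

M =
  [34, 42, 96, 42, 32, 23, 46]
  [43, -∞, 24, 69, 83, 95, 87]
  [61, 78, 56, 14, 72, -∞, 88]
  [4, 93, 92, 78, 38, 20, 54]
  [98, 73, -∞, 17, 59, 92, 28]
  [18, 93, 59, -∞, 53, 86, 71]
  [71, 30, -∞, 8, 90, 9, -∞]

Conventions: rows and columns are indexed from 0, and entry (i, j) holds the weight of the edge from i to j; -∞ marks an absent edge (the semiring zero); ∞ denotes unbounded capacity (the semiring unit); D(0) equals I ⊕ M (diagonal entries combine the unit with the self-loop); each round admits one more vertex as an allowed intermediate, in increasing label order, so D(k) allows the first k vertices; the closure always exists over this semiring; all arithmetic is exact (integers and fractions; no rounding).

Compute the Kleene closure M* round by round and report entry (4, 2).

D(0):
  [∞, 42, 96, 42, 32, 23, 46]
  [43, ∞, 24, 69, 83, 95, 87]
  [61, 78, ∞, 14, 72, -∞, 88]
  [4, 93, 92, ∞, 38, 20, 54]
  [98, 73, -∞, 17, ∞, 92, 28]
  [18, 93, 59, -∞, 53, ∞, 71]
  [71, 30, -∞, 8, 90, 9, ∞]
D(1):
  [∞, 42, 96, 42, 32, 23, 46]
  [43, ∞, 43, 69, 83, 95, 87]
  [61, 78, ∞, 42, 72, 23, 88]
  [4, 93, 92, ∞, 38, 20, 54]
  [98, 73, 96, 42, ∞, 92, 46]
  [18, 93, 59, 18, 53, ∞, 71]
  [71, 42, 71, 42, 90, 23, ∞]
D(2):
  [∞, 42, 96, 42, 42, 42, 46]
  [43, ∞, 43, 69, 83, 95, 87]
  [61, 78, ∞, 69, 78, 78, 88]
  [43, 93, 92, ∞, 83, 93, 87]
  [98, 73, 96, 69, ∞, 92, 73]
  [43, 93, 59, 69, 83, ∞, 87]
  [71, 42, 71, 42, 90, 42, ∞]
D(3):
  [∞, 78, 96, 69, 78, 78, 88]
  [43, ∞, 43, 69, 83, 95, 87]
  [61, 78, ∞, 69, 78, 78, 88]
  [61, 93, 92, ∞, 83, 93, 88]
  [98, 78, 96, 69, ∞, 92, 88]
  [59, 93, 59, 69, 83, ∞, 87]
  [71, 71, 71, 69, 90, 71, ∞]
D(4):
  [∞, 78, 96, 69, 78, 78, 88]
  [61, ∞, 69, 69, 83, 95, 87]
  [61, 78, ∞, 69, 78, 78, 88]
  [61, 93, 92, ∞, 83, 93, 88]
  [98, 78, 96, 69, ∞, 92, 88]
  [61, 93, 69, 69, 83, ∞, 87]
  [71, 71, 71, 69, 90, 71, ∞]
D(5):
  [∞, 78, 96, 69, 78, 78, 88]
  [83, ∞, 83, 69, 83, 95, 87]
  [78, 78, ∞, 69, 78, 78, 88]
  [83, 93, 92, ∞, 83, 93, 88]
  [98, 78, 96, 69, ∞, 92, 88]
  [83, 93, 83, 69, 83, ∞, 87]
  [90, 78, 90, 69, 90, 90, ∞]
D(6):
  [∞, 78, 96, 69, 78, 78, 88]
  [83, ∞, 83, 69, 83, 95, 87]
  [78, 78, ∞, 69, 78, 78, 88]
  [83, 93, 92, ∞, 83, 93, 88]
  [98, 92, 96, 69, ∞, 92, 88]
  [83, 93, 83, 69, 83, ∞, 87]
  [90, 90, 90, 69, 90, 90, ∞]
D(7):
  [∞, 88, 96, 69, 88, 88, 88]
  [87, ∞, 87, 69, 87, 95, 87]
  [88, 88, ∞, 69, 88, 88, 88]
  [88, 93, 92, ∞, 88, 93, 88]
  [98, 92, 96, 69, ∞, 92, 88]
  [87, 93, 87, 69, 87, ∞, 87]
  [90, 90, 90, 69, 90, 90, ∞]
Answer: M*[4][2] = 96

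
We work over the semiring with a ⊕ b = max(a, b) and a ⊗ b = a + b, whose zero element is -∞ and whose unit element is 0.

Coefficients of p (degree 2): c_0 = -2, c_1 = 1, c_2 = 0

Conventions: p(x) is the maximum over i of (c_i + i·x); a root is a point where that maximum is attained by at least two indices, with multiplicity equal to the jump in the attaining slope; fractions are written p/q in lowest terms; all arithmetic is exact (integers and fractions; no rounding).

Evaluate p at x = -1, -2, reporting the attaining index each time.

p(-1) = max(-2+0·(-1)=-2, 1+1·(-1)=0, 0+2·(-1)=-2) = 0 (attained by i=1)
p(-2) = max(-2+0·(-2)=-2, 1+1·(-2)=-1, 0+2·(-2)=-4) = -1 (attained by i=1)
Answer: p(-1) = 0; p(-2) = -1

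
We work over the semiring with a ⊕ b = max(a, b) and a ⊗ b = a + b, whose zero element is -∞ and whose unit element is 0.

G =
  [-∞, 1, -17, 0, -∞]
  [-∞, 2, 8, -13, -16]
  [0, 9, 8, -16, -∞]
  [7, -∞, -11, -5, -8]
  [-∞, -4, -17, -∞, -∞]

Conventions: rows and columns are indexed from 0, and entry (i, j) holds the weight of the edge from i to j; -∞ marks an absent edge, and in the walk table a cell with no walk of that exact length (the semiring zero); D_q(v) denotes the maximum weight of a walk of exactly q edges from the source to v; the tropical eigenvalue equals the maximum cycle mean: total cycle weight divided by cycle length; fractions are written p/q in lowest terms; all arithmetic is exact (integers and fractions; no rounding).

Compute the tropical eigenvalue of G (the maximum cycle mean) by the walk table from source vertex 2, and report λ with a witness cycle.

q=0: [-∞, -∞, 0, -∞, -∞]
q=1: [0, 9, 8, -16, -∞]
q=2: [8, 17, 17, 0, -7]
q=3: [17, 26, 25, 8, 1]
q=4: [25, 34, 34, 17, 10]
q=5: [34, 43, 42, 25, 18]
Optimal cycle mean attained by: cycle 1->2->1, total 8 + 9, length 2.
Answer: λ = 17/2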